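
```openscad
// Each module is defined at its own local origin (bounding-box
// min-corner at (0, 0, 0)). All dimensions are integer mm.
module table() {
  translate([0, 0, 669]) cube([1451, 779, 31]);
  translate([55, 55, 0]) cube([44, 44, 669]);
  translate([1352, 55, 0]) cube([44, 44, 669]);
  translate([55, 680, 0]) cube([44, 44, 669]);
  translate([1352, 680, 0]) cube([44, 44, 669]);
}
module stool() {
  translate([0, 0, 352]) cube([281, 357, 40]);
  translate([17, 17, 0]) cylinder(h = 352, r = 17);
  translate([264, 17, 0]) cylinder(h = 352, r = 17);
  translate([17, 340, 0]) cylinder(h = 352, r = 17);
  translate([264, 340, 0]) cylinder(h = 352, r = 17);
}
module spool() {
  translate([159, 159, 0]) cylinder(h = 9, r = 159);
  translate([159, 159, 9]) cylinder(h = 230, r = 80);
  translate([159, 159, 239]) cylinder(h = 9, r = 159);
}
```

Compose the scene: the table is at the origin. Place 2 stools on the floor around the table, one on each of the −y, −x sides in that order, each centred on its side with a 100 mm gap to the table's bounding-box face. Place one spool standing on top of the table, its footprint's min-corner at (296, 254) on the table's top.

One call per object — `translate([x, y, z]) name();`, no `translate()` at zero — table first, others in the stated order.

table();
translate([585, -457, 0]) stool();
translate([-381, 211, 0]) stool();
translate([296, 254, 700]) spool();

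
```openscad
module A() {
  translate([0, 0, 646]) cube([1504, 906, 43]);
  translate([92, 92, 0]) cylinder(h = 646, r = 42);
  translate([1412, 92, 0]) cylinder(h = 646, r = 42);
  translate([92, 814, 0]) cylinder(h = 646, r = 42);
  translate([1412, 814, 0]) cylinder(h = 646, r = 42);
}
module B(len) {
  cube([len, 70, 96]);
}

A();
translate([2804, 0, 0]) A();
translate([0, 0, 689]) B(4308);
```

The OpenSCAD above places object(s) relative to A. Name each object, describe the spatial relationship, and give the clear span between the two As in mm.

A is a table. B is a beam. A beam spans the tops of two tables. The clear span between the two tables is 1300 mm.

Second table starts at x = 2804; first ends at x = 1504; clear span = 2804 − 1504 = 1300 mm.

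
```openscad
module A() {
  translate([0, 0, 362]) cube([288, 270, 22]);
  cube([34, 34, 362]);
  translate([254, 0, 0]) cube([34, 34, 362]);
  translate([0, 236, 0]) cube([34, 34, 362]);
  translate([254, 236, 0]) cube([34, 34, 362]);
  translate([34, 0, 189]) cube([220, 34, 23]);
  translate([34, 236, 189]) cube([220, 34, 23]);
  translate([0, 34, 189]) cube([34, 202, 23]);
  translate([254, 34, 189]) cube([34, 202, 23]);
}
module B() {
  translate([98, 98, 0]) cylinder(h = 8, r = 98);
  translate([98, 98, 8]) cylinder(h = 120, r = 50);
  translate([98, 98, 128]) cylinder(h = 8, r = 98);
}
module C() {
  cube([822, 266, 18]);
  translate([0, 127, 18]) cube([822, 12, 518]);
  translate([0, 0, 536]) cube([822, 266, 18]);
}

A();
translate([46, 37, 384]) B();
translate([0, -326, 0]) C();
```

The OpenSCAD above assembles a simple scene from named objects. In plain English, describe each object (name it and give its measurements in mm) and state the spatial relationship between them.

A is a simple wooden stool: a rectangular seat 288 mm (x) by 270 mm (y), 22 mm thick, top face at z = 384 mm, on four square legs, each 34×34 mm in cross-section. The legs rest on z = 0, each flush with a corner of the seat. Four stretchers, 34 mm wide and 23 mm tall, connect adjacent legs with their undersides at z = 189 mm, each running between the inner faces of the legs it joins and aligned with the legs' outer faces on the other axis.

B is a spool: two coaxial disc flanges of radius 98 mm and thickness 8 mm, joined by a core cylinder of radius 50 mm and height 120 mm. The lower flange rests on z = 0 and the three cylinders share a vertical axis.

C is an I-beam lying along x, 822 mm long. Overall section height 554 mm. Two flanges 266 mm wide (y) and 18 mm thick, one on the floor and one at the top; a web 12 mm thick runs between them, centred on the flange width.

The spool is on top of the stool, centred. The I-beam is on the floor beside the stool on its −y side.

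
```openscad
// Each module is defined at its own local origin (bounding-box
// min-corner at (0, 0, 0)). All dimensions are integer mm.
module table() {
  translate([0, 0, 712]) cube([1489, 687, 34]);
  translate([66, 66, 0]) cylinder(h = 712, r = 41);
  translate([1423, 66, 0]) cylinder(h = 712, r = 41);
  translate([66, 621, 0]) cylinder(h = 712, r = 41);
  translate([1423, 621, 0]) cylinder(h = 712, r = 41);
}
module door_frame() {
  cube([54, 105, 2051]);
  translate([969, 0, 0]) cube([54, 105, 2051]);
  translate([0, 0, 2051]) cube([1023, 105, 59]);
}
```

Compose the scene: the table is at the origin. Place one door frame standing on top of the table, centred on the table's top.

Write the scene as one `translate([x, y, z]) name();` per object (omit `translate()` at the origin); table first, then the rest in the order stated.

table();
translate([233, 291, 746]) door_frame();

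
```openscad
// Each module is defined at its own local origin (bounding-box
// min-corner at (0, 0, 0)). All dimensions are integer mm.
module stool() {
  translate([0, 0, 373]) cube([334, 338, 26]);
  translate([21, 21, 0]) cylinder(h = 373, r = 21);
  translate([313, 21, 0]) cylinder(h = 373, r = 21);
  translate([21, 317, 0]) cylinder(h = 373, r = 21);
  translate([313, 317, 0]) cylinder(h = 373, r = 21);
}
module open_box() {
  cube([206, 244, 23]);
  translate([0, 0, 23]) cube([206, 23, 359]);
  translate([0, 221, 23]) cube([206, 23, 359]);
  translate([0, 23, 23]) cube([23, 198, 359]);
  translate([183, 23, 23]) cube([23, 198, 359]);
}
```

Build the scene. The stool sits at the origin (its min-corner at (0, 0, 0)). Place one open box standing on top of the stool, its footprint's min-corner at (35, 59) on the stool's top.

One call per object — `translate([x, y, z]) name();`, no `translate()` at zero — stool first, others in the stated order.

stool();
translate([35, 59, 399]) open_box();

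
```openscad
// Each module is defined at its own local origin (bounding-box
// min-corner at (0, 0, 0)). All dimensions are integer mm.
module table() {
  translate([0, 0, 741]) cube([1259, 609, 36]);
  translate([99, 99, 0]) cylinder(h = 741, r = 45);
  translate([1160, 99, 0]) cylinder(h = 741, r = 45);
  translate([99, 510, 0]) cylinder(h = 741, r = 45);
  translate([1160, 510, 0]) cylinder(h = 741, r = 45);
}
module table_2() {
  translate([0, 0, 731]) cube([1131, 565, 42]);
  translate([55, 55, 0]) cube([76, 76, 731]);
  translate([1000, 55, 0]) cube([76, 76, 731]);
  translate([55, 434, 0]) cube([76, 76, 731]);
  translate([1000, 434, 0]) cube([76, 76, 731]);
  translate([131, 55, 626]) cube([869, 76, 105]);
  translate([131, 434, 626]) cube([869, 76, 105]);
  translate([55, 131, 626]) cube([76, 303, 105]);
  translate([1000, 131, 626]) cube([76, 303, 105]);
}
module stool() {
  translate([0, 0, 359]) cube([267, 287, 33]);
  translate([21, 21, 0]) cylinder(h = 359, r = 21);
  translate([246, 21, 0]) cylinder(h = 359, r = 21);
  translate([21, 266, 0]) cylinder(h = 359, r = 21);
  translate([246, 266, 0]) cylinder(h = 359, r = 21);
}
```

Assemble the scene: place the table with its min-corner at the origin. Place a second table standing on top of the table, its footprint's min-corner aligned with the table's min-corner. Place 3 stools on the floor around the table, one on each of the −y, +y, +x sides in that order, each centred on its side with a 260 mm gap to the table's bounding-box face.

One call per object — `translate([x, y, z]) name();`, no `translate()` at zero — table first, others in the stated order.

table();
translate([0, 0, 777]) table_2();
translate([496, -547, 0]) stool();
translate([496, 869, 0]) stool();
translate([1519, 161, 0]) stool();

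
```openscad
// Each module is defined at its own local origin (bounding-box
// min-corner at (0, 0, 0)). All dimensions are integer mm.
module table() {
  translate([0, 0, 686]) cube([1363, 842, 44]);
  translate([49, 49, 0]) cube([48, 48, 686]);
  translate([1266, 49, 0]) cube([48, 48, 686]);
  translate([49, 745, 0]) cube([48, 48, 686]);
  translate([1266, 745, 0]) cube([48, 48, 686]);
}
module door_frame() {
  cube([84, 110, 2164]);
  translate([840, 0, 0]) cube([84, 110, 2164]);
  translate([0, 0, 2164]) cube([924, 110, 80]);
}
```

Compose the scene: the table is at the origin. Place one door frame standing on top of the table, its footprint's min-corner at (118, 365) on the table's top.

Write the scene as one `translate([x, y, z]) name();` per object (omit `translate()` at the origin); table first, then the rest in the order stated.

table();
translate([118, 365, 730]) door_frame();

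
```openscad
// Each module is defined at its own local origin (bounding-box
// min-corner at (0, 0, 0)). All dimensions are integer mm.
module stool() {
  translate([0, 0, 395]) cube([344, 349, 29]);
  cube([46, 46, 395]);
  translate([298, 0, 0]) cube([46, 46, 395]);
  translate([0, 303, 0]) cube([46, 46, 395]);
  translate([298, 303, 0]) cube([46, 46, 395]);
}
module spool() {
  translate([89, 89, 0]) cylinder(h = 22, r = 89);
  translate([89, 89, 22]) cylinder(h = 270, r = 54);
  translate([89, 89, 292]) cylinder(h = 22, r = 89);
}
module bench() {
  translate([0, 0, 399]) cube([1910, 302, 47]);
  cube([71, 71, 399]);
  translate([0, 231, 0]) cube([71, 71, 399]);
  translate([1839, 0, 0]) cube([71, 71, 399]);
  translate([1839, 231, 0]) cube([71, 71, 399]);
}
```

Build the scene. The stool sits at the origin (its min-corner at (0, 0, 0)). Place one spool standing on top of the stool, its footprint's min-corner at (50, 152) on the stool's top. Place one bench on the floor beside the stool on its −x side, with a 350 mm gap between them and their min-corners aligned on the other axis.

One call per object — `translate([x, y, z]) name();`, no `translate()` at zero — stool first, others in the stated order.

stool();
translate([50, 152, 424]) spool();
translate([-2260, 0, 0]) bench();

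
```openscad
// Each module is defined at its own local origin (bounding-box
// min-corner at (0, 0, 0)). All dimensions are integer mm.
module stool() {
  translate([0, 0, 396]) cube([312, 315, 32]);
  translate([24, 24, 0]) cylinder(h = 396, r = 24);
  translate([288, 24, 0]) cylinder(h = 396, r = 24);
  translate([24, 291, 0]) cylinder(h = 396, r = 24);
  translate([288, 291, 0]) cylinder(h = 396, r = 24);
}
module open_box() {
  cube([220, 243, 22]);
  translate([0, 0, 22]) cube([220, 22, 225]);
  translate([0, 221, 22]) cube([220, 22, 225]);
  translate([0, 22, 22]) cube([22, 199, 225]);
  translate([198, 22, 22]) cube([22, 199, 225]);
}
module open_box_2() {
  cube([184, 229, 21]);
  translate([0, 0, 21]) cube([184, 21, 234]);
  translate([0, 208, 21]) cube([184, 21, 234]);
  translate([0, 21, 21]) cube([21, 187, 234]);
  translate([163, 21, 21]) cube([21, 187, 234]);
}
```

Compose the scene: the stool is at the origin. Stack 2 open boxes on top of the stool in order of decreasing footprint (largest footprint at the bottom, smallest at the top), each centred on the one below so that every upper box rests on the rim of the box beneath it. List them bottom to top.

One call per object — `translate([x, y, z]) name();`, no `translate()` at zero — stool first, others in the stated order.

stool();
translate([46, 36, 428]) open_box();
translate([64, 43, 675]) open_box_2();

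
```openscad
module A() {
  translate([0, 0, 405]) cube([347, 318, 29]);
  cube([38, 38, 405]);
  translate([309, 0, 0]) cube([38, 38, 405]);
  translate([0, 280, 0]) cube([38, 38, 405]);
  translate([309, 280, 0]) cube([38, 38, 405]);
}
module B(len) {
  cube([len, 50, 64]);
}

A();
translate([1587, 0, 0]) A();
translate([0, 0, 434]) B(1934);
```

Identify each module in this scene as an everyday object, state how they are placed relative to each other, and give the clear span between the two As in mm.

Second stool starts at x = 1587; first ends at x = 347; clear span = 1587 − 347 = 1240 mm.

A is a stool. B is a beam. A beam spans the tops of two stools. The clear span between the two stools is 1240 mm.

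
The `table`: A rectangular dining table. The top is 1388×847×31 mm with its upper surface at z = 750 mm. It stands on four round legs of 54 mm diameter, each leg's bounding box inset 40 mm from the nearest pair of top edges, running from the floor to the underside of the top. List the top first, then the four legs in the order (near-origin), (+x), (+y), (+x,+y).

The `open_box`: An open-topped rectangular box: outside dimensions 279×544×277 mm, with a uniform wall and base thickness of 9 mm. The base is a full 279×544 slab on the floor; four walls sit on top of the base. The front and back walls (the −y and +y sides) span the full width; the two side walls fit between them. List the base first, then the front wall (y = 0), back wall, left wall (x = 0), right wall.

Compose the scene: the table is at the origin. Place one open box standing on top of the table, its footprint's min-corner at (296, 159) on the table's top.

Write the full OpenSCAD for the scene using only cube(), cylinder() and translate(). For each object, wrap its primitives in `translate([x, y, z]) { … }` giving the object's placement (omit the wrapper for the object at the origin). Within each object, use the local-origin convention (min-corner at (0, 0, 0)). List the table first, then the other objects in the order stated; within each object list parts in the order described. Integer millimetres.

translate([0, 0, 719]) cube([1388, 847, 31]);
translate([67, 67, 0]) cylinder(h = 719, r = 27);
translate([1321, 67, 0]) cylinder(h = 719, r = 27);
translate([67, 780, 0]) cylinder(h = 719, r = 27);
translate([1321, 780, 0]) cylinder(h = 719, r = 27);
translate([296, 159, 750]) {
  cube([279, 544, 9]);
  translate([0, 0, 9]) cube([279, 9, 268]);
  translate([0, 535, 9]) cube([279, 9, 268]);
  translate([0, 9, 9]) cube([9, 526, 268]);
  translate([270, 9, 9]) cube([9, 526, 268]);
}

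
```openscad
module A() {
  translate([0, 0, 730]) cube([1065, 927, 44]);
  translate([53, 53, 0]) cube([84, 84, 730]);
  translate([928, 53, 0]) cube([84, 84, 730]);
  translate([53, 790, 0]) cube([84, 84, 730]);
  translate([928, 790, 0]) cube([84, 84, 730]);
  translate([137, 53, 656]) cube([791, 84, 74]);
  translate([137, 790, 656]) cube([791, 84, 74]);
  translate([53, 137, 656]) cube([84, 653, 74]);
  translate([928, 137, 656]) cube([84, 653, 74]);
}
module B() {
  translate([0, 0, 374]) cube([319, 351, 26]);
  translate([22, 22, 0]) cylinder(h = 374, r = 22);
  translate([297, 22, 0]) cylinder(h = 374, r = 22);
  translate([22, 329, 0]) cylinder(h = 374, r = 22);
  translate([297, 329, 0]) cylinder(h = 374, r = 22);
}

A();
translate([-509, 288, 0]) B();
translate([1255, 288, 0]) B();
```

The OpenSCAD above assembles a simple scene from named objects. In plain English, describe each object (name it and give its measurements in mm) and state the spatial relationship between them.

A is a table: top 1065 mm (x) × 927 mm (y), 44 mm thick, upper face at z = 774 mm, on four 84×84 mm square legs, each inset 53 mm from the nearest pair of top edges, running from z = 0 to the bottom of the top. Four apron rails, 84 mm thick and 74 mm tall, run between adjacent legs with their top edges flush with the underside of the top and their outer faces flush with the legs' outer faces.

B is a simple wooden stool: a rectangular seat 319 mm (x) by 351 mm (y), 26 mm thick, top face at z = 400 mm, on four round legs, each 44 mm in diameter. The legs rest on z = 0, each leg's axis is inset half a diameter from the nearest pair of seat edges (so the leg's bounding box is flush with the corner).

Two stools sit around the table at the −x, +x sides.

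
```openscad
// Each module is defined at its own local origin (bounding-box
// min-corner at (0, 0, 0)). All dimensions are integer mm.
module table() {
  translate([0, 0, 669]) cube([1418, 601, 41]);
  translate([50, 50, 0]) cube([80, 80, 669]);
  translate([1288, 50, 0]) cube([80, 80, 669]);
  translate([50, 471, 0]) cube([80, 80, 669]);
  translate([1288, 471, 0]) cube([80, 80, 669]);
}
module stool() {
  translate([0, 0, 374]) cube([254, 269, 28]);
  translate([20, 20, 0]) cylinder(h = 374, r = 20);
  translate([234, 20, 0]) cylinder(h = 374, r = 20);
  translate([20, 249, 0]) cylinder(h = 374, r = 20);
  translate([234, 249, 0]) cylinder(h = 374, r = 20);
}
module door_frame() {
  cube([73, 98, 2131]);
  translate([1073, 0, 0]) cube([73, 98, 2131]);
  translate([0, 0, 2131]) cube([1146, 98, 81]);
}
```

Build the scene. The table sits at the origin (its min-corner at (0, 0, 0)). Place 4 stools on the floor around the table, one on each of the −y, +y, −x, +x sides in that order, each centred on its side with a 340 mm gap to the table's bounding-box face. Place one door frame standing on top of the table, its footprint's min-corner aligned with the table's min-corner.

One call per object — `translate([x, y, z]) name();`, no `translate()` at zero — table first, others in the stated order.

table();
translate([582, -609, 0]) stool();
translate([582, 941, 0]) stool();
translate([-594, 166, 0]) stool();
translate([1758, 166, 0]) stool();
translate([0, 0, 710]) door_frame();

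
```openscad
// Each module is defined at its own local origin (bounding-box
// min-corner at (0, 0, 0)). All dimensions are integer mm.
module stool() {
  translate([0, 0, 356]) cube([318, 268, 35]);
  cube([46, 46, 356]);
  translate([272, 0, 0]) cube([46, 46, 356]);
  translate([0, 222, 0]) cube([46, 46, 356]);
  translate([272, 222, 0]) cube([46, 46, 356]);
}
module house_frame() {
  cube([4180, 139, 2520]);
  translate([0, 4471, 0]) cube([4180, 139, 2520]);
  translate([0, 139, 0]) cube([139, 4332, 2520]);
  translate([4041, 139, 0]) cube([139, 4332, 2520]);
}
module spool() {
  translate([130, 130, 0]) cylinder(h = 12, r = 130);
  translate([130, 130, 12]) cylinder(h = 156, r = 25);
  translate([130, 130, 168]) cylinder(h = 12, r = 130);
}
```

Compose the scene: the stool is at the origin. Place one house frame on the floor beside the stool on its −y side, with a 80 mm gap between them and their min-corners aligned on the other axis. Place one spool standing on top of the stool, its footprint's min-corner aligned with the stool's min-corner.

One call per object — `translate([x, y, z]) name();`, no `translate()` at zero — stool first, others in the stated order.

stool();
translate([0, -4690, 0]) house_frame();
translate([0, 0, 391]) spool();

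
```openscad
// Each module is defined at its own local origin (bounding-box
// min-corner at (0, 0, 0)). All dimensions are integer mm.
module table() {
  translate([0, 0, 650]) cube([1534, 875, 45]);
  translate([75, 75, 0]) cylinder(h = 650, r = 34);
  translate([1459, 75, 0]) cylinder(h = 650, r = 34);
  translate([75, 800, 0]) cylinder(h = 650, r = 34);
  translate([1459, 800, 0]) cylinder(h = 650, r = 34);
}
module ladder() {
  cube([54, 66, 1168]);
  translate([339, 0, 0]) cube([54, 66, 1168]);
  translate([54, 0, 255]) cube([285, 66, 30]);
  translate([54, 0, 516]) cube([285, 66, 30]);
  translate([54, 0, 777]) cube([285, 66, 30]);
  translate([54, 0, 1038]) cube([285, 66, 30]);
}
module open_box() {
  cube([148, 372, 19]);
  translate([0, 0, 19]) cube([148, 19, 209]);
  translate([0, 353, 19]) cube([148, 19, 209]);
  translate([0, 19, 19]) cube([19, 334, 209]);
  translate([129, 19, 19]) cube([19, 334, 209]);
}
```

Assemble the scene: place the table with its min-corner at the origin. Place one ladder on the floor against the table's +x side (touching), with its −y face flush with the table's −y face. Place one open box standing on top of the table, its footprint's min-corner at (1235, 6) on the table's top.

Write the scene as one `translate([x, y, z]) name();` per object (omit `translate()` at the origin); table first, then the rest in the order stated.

table();
translate([1534, 0, 0]) ladder();
translate([1235, 6, 695]) open_box();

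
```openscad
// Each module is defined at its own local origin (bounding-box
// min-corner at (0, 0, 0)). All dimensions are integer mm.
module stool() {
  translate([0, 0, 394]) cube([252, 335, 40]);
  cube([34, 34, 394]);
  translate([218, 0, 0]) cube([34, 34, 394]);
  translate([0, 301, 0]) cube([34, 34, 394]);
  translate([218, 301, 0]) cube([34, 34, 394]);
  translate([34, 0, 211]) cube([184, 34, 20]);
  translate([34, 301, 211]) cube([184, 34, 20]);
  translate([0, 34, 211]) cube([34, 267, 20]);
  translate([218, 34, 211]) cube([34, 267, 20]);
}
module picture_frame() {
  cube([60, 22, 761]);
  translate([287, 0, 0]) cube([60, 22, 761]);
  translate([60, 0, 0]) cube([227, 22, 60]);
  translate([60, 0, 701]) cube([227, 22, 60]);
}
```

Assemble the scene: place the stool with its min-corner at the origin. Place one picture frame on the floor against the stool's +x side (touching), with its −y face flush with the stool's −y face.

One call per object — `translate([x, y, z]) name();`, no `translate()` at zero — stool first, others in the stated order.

stool();
translate([252, 0, 0]) picture_frame();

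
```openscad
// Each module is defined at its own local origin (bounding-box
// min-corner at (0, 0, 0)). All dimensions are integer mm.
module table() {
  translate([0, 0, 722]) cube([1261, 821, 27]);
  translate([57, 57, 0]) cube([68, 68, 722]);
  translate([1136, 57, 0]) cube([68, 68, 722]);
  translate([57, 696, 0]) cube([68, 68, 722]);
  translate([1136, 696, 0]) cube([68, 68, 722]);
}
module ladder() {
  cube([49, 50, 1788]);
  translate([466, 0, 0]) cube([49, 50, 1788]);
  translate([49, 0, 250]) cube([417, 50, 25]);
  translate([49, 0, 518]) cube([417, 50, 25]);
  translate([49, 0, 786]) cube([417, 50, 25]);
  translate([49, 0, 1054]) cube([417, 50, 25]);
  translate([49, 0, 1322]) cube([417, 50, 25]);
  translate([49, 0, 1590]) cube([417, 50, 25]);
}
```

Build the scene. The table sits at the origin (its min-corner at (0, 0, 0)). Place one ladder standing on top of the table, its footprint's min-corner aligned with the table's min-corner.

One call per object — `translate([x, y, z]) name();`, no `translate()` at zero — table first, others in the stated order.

table();
translate([0, 0, 749]) ladder();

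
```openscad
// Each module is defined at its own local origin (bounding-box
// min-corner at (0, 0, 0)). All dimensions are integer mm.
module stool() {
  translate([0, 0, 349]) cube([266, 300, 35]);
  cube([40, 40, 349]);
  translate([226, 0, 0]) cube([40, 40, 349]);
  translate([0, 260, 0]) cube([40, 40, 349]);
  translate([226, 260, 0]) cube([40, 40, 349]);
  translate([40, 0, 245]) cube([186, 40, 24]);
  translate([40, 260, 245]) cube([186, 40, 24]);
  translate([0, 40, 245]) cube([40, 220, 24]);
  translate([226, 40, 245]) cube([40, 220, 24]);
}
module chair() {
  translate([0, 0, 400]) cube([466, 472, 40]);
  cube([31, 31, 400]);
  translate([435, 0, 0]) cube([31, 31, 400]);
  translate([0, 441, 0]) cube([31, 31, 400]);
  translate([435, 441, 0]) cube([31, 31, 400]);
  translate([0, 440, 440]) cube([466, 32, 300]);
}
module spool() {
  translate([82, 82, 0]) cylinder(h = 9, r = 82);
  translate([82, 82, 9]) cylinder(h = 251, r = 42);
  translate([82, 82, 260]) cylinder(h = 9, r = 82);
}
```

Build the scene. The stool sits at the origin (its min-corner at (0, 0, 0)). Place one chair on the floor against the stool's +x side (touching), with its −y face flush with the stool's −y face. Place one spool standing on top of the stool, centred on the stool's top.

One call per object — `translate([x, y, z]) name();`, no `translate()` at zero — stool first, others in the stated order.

stool();
translate([266, 0, 0]) chair();
translate([51, 68, 384]) spool();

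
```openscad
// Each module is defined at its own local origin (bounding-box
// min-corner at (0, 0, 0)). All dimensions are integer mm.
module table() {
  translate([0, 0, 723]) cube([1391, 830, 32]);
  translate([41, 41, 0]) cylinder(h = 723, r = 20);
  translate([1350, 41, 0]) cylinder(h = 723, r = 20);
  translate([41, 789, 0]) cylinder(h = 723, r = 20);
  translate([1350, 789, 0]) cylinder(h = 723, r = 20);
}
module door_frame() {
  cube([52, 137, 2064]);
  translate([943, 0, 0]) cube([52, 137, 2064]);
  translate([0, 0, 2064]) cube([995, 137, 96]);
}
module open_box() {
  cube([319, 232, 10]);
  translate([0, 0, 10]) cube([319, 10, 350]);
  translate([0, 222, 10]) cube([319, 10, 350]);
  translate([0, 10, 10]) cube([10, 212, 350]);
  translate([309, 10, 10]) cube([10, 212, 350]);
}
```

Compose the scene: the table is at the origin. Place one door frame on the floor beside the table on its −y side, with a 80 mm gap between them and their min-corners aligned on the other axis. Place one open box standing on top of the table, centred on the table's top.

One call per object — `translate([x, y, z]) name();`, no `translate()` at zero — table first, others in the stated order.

table();
translate([0, -217, 0]) door_frame();
translate([536, 299, 755]) open_box();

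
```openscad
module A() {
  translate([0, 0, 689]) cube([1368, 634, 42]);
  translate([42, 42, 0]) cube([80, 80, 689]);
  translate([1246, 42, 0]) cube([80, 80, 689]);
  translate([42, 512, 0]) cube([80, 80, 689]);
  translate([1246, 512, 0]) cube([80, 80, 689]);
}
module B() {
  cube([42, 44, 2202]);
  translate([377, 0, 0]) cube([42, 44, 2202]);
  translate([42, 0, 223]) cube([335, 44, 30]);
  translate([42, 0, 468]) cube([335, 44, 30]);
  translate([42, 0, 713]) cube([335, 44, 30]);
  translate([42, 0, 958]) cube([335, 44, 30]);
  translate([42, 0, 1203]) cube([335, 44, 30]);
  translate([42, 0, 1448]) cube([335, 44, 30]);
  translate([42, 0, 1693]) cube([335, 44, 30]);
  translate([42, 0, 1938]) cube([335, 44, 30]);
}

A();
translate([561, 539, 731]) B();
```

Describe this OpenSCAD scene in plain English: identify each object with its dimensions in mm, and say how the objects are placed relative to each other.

A is a table: top 1368 mm (x) × 634 mm (y), 42 mm thick, upper face at z = 731 mm, on four 80×80 mm square legs, each inset 42 mm from the nearest pair of top edges, running from z = 0 to the bottom of the top.

B is a straight ladder. Two 42×44 mm vertical rails, 2202 mm tall, stand 419 mm apart (outside-to-outside) with their front faces coplanar on the −y side. 8 rungs, each 44 mm deep and 30 mm tall, span between the inner faces of the rails, front faces flush with the rails. The lowest rung's underside is at z = 223 mm and rungs are spaced 245 mm apart (underside to underside).

The ladder is on top of the table.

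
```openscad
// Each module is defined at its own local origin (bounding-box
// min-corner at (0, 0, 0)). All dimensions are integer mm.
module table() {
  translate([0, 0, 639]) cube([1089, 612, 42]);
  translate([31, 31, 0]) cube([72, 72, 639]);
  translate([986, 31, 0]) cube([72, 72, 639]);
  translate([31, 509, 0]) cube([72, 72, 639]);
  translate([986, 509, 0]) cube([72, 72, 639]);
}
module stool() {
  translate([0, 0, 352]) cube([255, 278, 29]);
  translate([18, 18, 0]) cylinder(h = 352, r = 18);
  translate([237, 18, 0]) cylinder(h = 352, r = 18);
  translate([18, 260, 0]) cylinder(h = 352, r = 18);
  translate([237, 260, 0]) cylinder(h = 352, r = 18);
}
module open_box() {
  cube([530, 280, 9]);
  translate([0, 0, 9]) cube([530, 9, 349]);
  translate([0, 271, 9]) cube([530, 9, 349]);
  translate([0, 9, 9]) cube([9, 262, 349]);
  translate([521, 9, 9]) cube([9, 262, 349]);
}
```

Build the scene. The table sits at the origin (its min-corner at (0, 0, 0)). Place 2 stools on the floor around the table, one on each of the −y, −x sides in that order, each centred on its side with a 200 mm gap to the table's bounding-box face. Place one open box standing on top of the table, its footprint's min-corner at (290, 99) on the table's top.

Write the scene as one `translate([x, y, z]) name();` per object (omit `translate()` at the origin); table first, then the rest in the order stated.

table();
translate([417, -478, 0]) stool();
translate([-455, 167, 0]) stool();
translate([290, 99, 681]) open_box();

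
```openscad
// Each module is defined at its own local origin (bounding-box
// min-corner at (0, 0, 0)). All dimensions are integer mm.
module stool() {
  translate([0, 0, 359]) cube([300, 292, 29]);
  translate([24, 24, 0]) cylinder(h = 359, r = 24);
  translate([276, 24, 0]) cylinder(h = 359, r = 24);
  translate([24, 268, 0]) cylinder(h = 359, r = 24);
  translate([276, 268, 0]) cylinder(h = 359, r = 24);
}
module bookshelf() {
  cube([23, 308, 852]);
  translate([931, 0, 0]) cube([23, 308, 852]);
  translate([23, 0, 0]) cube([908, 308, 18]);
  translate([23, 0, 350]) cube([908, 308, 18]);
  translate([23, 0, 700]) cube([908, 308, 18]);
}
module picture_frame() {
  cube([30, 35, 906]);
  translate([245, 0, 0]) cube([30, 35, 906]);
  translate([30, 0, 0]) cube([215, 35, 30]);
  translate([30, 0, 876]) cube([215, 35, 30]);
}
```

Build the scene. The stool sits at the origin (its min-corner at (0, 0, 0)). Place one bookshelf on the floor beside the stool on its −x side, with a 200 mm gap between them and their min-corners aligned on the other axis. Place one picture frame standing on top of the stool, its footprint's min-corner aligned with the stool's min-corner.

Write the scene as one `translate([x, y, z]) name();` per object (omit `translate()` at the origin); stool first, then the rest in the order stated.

stool();
translate([-1154, 0, 0]) bookshelf();
translate([0, 0, 388]) picture_frame();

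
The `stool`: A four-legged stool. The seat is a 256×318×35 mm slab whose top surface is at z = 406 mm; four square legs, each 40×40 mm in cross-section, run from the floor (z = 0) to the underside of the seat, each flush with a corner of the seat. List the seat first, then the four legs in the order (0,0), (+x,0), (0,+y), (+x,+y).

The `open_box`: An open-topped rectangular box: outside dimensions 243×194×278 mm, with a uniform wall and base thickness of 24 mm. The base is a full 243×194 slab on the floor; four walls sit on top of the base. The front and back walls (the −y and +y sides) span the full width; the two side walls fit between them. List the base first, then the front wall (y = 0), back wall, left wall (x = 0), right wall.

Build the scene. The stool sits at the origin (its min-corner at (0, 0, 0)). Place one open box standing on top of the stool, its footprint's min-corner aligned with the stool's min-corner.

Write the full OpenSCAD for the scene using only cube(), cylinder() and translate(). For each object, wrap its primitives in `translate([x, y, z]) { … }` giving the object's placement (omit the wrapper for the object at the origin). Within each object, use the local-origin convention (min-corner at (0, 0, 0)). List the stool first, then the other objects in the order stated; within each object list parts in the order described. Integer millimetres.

translate([0, 0, 371]) cube([256, 318, 35]);
cube([40, 40, 371]);
translate([216, 0, 0]) cube([40, 40, 371]);
translate([0, 278, 0]) cube([40, 40, 371]);
translate([216, 278, 0]) cube([40, 40, 371]);
translate([0, 0, 406]) {
  cube([243, 194, 24]);
  translate([0, 0, 24]) cube([243, 24, 254]);
  translate([0, 170, 24]) cube([243, 24, 254]);
  translate([0, 24, 24]) cube([24, 146, 254]);
  translate([219, 24, 24]) cube([24, 146, 254]);
}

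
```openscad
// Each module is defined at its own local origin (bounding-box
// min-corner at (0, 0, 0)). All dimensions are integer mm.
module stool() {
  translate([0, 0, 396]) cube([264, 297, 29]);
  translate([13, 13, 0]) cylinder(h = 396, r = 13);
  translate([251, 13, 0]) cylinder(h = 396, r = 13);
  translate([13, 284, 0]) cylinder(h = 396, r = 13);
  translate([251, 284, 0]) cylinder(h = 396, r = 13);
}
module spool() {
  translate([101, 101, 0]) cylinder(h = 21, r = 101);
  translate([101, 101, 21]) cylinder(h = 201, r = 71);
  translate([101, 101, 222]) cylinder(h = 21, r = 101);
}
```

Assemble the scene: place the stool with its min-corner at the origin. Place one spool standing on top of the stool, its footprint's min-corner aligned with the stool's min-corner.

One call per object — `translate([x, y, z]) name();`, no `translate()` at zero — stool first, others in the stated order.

stool();
translate([0, 0, 425]) spool();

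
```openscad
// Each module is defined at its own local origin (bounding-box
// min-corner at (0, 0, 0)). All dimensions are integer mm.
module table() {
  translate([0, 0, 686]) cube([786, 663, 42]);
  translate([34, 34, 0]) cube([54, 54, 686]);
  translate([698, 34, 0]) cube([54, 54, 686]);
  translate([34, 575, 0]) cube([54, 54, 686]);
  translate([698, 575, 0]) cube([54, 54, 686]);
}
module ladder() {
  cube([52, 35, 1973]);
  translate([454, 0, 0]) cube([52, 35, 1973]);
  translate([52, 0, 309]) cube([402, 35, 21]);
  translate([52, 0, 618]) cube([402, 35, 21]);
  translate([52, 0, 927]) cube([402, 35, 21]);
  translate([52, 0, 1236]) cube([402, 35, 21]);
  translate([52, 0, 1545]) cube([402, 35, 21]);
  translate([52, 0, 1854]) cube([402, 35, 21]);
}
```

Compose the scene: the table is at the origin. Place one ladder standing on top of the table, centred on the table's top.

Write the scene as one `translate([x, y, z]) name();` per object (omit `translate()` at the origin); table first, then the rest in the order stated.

table();
translate([140, 314, 728]) ladder();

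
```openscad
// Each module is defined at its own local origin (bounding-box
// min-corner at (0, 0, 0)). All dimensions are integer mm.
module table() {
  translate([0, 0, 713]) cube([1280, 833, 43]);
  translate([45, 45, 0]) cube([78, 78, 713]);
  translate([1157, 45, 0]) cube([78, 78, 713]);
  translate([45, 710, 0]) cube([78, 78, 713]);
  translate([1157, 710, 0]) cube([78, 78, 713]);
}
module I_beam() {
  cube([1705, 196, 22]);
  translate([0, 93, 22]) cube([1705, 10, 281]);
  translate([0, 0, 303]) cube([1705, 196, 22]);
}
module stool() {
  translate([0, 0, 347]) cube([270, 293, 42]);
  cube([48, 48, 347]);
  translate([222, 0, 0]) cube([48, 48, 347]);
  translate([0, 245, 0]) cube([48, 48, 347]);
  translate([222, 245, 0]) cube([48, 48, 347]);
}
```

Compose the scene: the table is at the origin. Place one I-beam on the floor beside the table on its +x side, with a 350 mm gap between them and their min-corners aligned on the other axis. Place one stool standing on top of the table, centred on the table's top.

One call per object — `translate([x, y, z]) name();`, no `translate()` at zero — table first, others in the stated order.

table();
translate([1630, 0, 0]) I_beam();
translate([505, 270, 756]) stool();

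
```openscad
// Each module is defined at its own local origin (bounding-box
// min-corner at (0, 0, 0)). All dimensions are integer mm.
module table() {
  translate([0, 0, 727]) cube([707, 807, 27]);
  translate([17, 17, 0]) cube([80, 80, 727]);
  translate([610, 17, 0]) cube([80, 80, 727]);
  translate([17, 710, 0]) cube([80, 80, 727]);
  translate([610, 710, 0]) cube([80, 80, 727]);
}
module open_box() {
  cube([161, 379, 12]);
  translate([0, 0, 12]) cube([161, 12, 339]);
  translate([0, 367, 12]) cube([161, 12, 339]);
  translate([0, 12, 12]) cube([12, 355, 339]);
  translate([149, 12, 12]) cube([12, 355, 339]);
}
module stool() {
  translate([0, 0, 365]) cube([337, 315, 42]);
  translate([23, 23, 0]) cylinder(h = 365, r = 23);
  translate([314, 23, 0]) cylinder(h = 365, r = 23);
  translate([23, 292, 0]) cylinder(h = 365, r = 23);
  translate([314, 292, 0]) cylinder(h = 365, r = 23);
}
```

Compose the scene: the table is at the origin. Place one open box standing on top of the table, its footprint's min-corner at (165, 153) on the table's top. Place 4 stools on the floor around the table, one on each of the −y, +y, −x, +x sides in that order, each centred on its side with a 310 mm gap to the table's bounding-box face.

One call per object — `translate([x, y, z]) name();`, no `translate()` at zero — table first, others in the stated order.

table();
translate([165, 153, 754]) open_box();
translate([185, -625, 0]) stool();
translate([185, 1117, 0]) stool();
translate([-647, 246, 0]) stool();
translate([1017, 246, 0]) stool();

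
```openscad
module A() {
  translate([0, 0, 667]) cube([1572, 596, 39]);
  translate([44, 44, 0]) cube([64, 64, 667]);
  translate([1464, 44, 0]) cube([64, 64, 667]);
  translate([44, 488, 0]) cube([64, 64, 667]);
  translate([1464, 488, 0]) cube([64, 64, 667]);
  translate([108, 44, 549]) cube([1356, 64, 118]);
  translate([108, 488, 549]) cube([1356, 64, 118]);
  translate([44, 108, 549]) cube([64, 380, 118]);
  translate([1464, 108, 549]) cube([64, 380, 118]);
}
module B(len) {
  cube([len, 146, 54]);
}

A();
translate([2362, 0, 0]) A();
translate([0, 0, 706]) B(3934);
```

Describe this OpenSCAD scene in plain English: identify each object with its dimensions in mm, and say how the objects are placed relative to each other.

A is a table: top 1572 mm (x) × 596 mm (y), 39 mm thick, upper face at z = 706 mm, on four 64×64 mm square legs, each inset 44 mm from the nearest pair of top edges, running from z = 0 to the bottom of the top. Four apron rails, 64 mm thick and 118 mm tall, run between adjacent legs with their top edges flush with the underside of the top and their outer faces flush with the legs' outer faces.

B is a rectangular beam 3934 mm long (x), 146 mm deep (y), 54 mm thick (z).

The beam spans the tops of two tables placed 790 mm apart, resting at z = 706 mm.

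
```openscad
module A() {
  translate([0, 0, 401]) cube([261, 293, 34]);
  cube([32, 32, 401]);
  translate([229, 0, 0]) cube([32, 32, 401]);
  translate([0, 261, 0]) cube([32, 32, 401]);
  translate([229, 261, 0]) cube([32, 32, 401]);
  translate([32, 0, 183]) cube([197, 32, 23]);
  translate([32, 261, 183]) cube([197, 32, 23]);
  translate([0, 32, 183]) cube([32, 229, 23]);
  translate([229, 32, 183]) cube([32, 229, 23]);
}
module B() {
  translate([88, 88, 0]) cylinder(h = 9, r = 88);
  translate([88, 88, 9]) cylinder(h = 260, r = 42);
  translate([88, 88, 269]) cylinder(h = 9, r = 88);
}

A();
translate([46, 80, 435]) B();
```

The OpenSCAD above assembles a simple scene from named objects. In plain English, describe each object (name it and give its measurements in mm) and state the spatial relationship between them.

A is a simple wooden stool: a rectangular seat 261 mm (x) by 293 mm (y), 34 mm thick, top face at z = 435 mm, on four square legs, each 32×32 mm in cross-section. The legs rest on z = 0, each flush with a corner of the seat. Four stretchers, 32 mm wide and 23 mm tall, connect adjacent legs with their undersides at z = 183 mm, each running between the inner faces of the legs it joins and aligned with the legs' outer faces on the other axis.

B is a spool: two coaxial disc flanges of radius 88 mm and thickness 9 mm, joined by a core cylinder of radius 42 mm and height 260 mm. The lower flange rests on z = 0 and the three cylinders share a vertical axis.

The spool is on top of the stool.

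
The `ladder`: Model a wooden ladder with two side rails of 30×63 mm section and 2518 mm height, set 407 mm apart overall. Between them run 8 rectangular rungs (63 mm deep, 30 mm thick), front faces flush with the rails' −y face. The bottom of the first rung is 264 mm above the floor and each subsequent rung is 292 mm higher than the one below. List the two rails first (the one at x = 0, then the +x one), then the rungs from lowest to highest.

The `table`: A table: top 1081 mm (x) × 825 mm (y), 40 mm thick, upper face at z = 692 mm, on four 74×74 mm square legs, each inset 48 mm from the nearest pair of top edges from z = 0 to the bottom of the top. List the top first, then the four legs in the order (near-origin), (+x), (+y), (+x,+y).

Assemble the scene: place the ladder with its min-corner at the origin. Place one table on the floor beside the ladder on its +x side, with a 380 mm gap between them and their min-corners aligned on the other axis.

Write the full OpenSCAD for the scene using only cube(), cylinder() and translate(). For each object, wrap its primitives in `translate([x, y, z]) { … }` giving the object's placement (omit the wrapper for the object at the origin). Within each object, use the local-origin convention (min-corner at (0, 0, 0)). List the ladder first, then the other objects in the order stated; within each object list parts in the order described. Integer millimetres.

cube([30, 63, 2518]);
translate([377, 0, 0]) cube([30, 63, 2518]);
translate([30, 0, 264]) cube([347, 63, 30]);
translate([30, 0, 556]) cube([347, 63, 30]);
translate([30, 0, 848]) cube([347, 63, 30]);
translate([30, 0, 1140]) cube([347, 63, 30]);
translate([30, 0, 1432]) cube([347, 63, 30]);
translate([30, 0, 1724]) cube([347, 63, 30]);
translate([30, 0, 2016]) cube([347, 63, 30]);
translate([30, 0, 2308]) cube([347, 63, 30]);
translate([787, 0, 0]) {
  translate([0, 0, 652]) cube([1081, 825, 40]);
  translate([48, 48, 0]) cube([74, 74, 652]);
  translate([959, 48, 0]) cube([74, 74, 652]);
  translate([48, 703, 0]) cube([74, 74, 652]);
  translate([959, 703, 0]) cube([74, 74, 652]);
}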